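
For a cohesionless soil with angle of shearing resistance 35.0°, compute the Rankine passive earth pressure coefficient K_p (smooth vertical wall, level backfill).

3.69

K_p = (1 + sin φ)/(1 − sin φ) = tan²(45° + 35.0°/2) = 3.690.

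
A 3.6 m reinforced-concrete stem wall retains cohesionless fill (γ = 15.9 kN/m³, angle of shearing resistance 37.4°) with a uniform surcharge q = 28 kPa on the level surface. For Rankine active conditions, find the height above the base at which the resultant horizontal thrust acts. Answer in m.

1.50 m

K_a = 0.2443.
Triangular part P₁ = ½K_aγH² = 25.17 at H/3 = 1.200 m; rectangular part P₂ = K_a q H = 24.62 at H/2 = 1.800 m.
ȳ = (P₁·1.200 + P₂·1.800)/(P₁+P₂) = 1.497 m.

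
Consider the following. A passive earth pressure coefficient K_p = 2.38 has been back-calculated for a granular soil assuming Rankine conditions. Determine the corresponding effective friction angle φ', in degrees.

K_p = (1+sin φ)/(1−sin φ) ⇒ sin φ = (K_p − 1)/(K_p + 1) = 0.4083.
φ = arcsin(0.4083) = 24.10°.

24.1°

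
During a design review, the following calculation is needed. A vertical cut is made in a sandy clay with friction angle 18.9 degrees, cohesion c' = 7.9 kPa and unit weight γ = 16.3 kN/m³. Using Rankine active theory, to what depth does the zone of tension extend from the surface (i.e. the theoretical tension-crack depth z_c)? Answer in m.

K_a = tan²(45° − 18.9°/2) = 0.5107; √K_a = 0.7146.
The active pressure is zero where K_a γ z = 2c√K_a, so z_c = 2c/(γ√K_a) = 2×7.9/(16.3×0.7146) = 1.356 m.

1.36 m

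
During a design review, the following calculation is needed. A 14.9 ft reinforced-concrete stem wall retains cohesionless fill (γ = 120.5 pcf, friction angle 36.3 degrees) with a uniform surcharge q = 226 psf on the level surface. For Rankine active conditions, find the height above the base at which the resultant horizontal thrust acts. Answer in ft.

K_a = 0.2563.
Triangular part P₁ = ½K_aγH² = 3428 at H/3 = 4.967 ft; rectangular part P₂ = K_a q H = 863.0 at H/2 = 7.450 ft.
ȳ = (P₁·4.967 + P₂·7.450)/(P₁+P₂) = 5.466 ft.

5.47 ft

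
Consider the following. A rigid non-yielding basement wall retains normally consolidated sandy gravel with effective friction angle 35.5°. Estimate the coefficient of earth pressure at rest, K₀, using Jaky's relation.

K₀ = 1 − sin φ' = 1 − sin 35.5° = 0.4193.

0.419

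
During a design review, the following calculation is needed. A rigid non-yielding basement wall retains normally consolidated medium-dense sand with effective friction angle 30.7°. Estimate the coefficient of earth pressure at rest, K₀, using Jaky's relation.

0.489

K₀ = 1 − sin φ' = 1 − sin 30.7° = 0.4895.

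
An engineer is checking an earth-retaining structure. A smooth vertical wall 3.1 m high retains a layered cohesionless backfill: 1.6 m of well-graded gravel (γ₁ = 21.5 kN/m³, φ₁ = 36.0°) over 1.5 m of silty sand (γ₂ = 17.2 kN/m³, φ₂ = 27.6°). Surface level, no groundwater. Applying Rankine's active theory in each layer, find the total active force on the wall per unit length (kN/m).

33.2 kN/m

K_a1 = tan²(45°−36.0°/2) = 0.2596; K_a2 = tan²(45°−27.6°/2) = 0.3668.
Layer 1: σ at base = K_a1 γ₁ h₁ = 8.931 kPa; P₁ = ½×8.931×1.6 = 7.145.
Layer 2: σ_v at top = γ₁h₁ = 34.40; σ_h top = K_a2×34.40 = 12.62; σ_h base = K_a2×(34.40+17.2×1.5) = 22.08.
P₂ = ½(12.62+22.08)×1.5 = 26.02. Total P_a = 7.145+26.02 = 33.17 kN/m.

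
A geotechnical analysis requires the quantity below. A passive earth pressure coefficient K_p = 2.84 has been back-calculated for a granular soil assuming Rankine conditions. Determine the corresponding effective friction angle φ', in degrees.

28.6°

K_p = (1+sin φ)/(1−sin φ) ⇒ sin φ = (K_p − 1)/(K_p + 1) = 0.4792.
φ = arcsin(0.4792) = 28.63°.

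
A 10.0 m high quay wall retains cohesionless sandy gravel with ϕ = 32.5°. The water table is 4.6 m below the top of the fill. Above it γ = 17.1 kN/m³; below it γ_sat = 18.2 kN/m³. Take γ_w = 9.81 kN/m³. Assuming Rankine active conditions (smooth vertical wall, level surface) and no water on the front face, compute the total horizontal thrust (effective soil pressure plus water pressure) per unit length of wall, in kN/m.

362 kN/m

K_a = tan²(45° − φ/2) = 0.3010.
γ' = 18.2 − 9.81 = 8.390 kN/m³. Depth below WT = 5.4 m.
σ'_h at WT = K_a γ d_w = 23.68 kPa; at base = 23.68 + K_a γ' × 5.4 = 37.31 kPa.
P₁ (0–4.6 m) = ½×23.68×4.6 = 54.45. P₂ (4.6–10.0 m) = ½(23.68+37.31)×5.4 = 164.7.
P_w = ½ γ_w h₂² = 0.5×9.81×5.4² = 143.0. Total = 54.45+164.7+143.0 = 362.1 kN/m.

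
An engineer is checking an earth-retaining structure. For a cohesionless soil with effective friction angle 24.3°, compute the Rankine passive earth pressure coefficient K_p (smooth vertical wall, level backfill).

K_p = (1 + sin φ)/(1 − sin φ) = tan²(45° + 24.3°/2) = 2.399.

2.40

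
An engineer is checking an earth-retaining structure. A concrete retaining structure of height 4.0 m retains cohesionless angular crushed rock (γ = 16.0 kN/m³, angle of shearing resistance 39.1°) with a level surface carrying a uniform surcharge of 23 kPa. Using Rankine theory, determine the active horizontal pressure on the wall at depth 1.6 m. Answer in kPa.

K_a = (1 − sin φ)/(1 + sin φ) = 0.2265.
σ_v = γz + q = 16.0 × 1.6 + 23 = 48.60 kPa.
σ_h = K_a σ_v = 0.2265 × 48.60 = 11.01 kPa.

11.0 kPa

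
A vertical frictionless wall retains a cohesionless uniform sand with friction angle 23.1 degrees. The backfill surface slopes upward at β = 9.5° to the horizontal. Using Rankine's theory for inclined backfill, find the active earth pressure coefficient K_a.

K_a = cos β · (cos β − √(cos²β − cos²φ)) / (cos β + √(cos²β − cos²φ)).
cos β = 0.9863, cos φ = 0.9198, √(cos²β − cos²φ) = 0.3559.
K_a = 0.9863 × (0.9863 − 0.3559)/(0.9863 + 0.3559) = 0.4632.

0.463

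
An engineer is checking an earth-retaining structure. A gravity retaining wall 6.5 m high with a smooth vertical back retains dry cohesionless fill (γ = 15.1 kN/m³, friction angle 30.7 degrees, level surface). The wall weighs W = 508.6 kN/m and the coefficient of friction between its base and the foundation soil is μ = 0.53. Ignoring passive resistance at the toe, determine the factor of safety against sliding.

K_a = tan²(45° − 30.7°/2) = 0.3240.
P_a = ½K_aγH² = 0.5×0.3240×15.1×6.5² = 103.4 kN/m, acting at H/3 = 2.167 m above the base.
FS_sliding = μW / P_a = 0.53×508.6 / 103.4 = 2.608.

2.61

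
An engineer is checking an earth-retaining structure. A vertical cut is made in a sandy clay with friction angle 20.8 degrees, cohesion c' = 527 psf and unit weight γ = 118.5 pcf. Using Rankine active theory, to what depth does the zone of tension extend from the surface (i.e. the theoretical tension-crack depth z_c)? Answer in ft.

K_a = tan²(45° − 20.8°/2) = 0.4759; √K_a = 0.6899.
The active pressure is zero where K_a γ z = 2c√K_a, so z_c = 2c/(γ√K_a) = 2×527/(118.5×0.6899) = 12.89 ft.

12.9 ft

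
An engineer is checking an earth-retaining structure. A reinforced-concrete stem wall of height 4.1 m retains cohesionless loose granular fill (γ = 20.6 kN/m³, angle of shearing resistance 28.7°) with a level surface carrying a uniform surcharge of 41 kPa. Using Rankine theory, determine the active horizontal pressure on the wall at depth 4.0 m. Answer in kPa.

K_a = (1 − sin φ)/(1 + sin φ) = 0.3511.
σ_v = γz + q = 20.6 × 4.0 + 41 = 123.4 kPa.
σ_h = K_a σ_v = 0.3511 × 123.4 = 43.33 kPa.

43.3 kPa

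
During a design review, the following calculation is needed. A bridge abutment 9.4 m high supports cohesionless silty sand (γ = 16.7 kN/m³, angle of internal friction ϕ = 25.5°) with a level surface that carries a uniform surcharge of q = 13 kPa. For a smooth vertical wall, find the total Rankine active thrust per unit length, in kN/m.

K_a = tan²(45° − φ/2) = 0.3981.
Soil triangle: ½ K_a γ H² = 0.5×0.3981×16.7×9.4² = 293.7 kN/m.
Surcharge rectangle: K_a q H = 0.3981×13×9.4 = 48.65 kN/m.
Total = 293.7 + 48.65 = 342.4 kN/m.

342 kN/m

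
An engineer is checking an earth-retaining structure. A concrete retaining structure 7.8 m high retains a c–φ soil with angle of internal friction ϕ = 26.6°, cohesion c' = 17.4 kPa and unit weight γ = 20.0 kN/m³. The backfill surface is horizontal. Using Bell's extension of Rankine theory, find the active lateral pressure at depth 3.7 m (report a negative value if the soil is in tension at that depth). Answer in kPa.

K_a = (1 − sin φ)/(1 + sin φ) = 0.3814.
σ_a = K_a γ z − 2c√K_a = 0.3814×20.0×3.7 − 2×17.4×0.6176 = 6.734 kPa.

6.73 kPa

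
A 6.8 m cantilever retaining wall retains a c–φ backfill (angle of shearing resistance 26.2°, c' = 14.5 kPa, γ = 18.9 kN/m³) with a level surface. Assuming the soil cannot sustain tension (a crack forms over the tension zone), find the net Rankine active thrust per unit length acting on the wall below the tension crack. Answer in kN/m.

68.8 kN/m

K_a = 0.3874; √K_a = 0.6224.
Tension-crack depth z_c = 2c/(γ√K_a) = 2×14.5/(18.9×0.6224) = 2.465 m.
σ_a at base = K_a γ H − 2c√K_a = 0.3874×18.9×6.8 − 2×14.5×0.6224 = 31.74 kPa.
P_a = ½ × 31.74 × (H − z_c) = 0.5×31.74×4.335 = 68.80 kN/m.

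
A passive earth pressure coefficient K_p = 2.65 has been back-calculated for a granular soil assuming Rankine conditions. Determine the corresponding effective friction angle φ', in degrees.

26.9°

K_p = (1+sin φ)/(1−sin φ) ⇒ sin φ = (K_p − 1)/(K_p + 1) = 0.4521.
φ = arcsin(0.4521) = 26.88°.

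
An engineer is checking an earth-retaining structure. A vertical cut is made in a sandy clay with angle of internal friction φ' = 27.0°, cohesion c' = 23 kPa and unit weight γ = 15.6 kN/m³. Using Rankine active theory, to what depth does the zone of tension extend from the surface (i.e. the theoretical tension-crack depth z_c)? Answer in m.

4.81 m

K_a = tan²(45° − 27.0°/2) = 0.3755; √K_a = 0.6128.
The active pressure is zero where K_a γ z = 2c√K_a, so z_c = 2c/(γ√K_a) = 2×23/(15.6×0.6128) = 4.812 m.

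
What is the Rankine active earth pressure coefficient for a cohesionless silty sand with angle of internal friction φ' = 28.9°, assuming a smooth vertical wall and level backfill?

K_a = tan²(45° − φ/2) = tan²(30.55°) = 0.3484.

0.348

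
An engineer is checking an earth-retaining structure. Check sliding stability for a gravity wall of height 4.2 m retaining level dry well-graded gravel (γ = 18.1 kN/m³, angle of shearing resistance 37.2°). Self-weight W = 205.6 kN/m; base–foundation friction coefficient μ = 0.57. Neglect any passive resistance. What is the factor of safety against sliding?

K_a = tan²(45° − 37.2°/2) = 0.2464.
P_a = ½K_aγH² = 0.5×0.2464×18.1×4.2² = 39.34 kN/m, acting at H/3 = 1.400 m above the base.
FS_sliding = μW / P_a = 0.57×205.6 / 39.34 = 2.979.

2.98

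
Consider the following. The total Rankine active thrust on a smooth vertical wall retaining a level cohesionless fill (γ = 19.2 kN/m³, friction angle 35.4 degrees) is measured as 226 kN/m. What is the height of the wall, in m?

K_a = 0.2664. P_a = ½ K_a γ H² ⇒ H = √(2P_a/(K_a γ)).
H = √(2×226/(0.2664×19.2)) = 9.401 m.

9.40 m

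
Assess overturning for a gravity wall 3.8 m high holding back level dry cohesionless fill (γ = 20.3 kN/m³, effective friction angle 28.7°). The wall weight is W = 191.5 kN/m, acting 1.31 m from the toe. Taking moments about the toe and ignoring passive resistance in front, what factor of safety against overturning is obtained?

3.85

K_a = tan²(45° − 28.7°/2) = 0.3511.
P_a = ½K_aγH² = 0.5×0.3511×20.3×3.8² = 51.47 kN/m, acting at H/3 = 1.267 m above the base.
Overturning moment M_o = P_a × H/3 = 51.47 × 1.267 = 65.19.
Resisting moment M_r = W × 1.31 = 191.5 × 1.31 = 250.9.
FS_overturning = M_r/M_o = 250.9/65.19 = 3.848.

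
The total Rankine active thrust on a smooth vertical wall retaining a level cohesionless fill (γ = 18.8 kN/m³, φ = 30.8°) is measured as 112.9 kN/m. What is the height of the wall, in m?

K_a = 0.3227. P_a = ½ K_a γ H² ⇒ H = √(2P_a/(K_a γ)).
H = √(2×112.9/(0.3227×18.8)) = 6.101 m.

6.10 m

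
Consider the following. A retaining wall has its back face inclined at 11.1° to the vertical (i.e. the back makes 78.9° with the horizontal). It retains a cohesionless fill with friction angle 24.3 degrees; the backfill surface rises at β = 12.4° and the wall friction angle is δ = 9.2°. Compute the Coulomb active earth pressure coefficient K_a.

0.577

K_a = sin²(α+φ) / [sin²α · sin(α−δ) · (1 + √{sin(φ+δ)sin(φ−β) / (sin(α−δ)sin(α+β))})²].
With α = 78.9°, φ = 24.3°, δ = 9.2°, β = 12.4°: K_a = 0.5772.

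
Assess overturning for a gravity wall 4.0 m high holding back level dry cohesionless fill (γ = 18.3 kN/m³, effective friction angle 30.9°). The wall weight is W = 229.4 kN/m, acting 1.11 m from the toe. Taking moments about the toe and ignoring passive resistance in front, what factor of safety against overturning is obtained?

K_a = tan²(45° − 30.9°/2) = 0.3214.
P_a = ½K_aγH² = 0.5×0.3214×18.3×4.0² = 47.05 kN/m, acting at H/3 = 1.333 m above the base.
Overturning moment M_o = P_a × H/3 = 47.05 × 1.333 = 62.74.
Resisting moment M_r = W × 1.11 = 229.4 × 1.11 = 254.6.
FS_overturning = M_r/M_o = 254.6/62.74 = 4.059.

4.06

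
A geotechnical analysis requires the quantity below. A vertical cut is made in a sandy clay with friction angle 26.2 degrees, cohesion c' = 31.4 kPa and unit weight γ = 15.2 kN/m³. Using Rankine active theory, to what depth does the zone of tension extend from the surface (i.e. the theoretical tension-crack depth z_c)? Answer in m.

6.64 m

K_a = tan²(45° − 26.2°/2) = 0.3874; √K_a = 0.6224.
The active pressure is zero where K_a γ z = 2c√K_a, so z_c = 2c/(γ√K_a) = 2×31.4/(15.2×0.6224) = 6.638 m.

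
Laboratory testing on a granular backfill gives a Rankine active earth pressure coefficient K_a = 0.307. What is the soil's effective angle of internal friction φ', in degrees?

K_a = tan²(45° − φ/2) ⇒ 45° − φ/2 = arctan(√0.307) = 28.99°.
φ = 2(45° − 28.99°) = 32.02°.

32.0°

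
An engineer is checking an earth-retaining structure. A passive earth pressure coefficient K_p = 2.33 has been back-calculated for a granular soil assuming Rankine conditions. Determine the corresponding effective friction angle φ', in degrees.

K_p = (1+sin φ)/(1−sin φ) ⇒ sin φ = (K_p − 1)/(K_p + 1) = 0.3994.
φ = arcsin(0.3994) = 23.54°.

23.5°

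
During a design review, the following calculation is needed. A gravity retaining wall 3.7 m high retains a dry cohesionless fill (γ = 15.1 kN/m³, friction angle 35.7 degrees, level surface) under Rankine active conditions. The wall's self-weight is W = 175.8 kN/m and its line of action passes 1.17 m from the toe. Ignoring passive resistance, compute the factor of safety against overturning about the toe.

K_a = tan²(45° − 35.7°/2) = 0.2630.
P_a = ½K_aγH² = 0.5×0.2630×15.1×3.7² = 27.18 kN/m, acting at H/3 = 1.233 m above the base.
Overturning moment M_o = P_a × H/3 = 27.18 × 1.233 = 33.53.
Resisting moment M_r = W × 1.17 = 175.8 × 1.17 = 205.7.
FS_overturning = M_r/M_o = 205.7/33.53 = 6.135.

6.14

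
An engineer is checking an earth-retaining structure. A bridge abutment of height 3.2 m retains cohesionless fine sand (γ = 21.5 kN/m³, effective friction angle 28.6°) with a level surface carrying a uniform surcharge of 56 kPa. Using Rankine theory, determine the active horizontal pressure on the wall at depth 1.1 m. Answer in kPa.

K_a = (1 − sin φ)/(1 + sin φ) = 0.3525.
σ_v = γz + q = 21.5 × 1.1 + 56 = 79.65 kPa.
σ_h = K_a σ_v = 0.3525 × 79.65 = 28.08 kPa.

28.1 kPa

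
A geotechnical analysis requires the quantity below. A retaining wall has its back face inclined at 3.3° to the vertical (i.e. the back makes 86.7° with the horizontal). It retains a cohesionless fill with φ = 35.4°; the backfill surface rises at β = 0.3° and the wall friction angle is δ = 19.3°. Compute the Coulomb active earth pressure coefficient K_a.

K_a = sin²(α+φ) / [sin²α · sin(α−δ) · (1 + √{sin(φ+δ)sin(φ−β) / (sin(α−δ)sin(α+β))})²].
With α = 86.7°, φ = 35.4°, δ = 19.3°, β = 0.3°: K_a = 0.2656.

0.266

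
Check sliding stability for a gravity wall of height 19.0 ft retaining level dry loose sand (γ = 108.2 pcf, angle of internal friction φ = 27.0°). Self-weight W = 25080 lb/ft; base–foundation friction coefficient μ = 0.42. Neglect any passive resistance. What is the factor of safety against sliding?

1.44

K_a = tan²(45° − 27.0°/2) = 0.3755.
P_a = ½K_aγH² = 0.5×0.3755×108.2×19.0² = 7334 lb/ft, acting at H/3 = 6.333 ft above the base.
FS_sliding = μW / P_a = 0.42×25080 / 7334 = 1.436.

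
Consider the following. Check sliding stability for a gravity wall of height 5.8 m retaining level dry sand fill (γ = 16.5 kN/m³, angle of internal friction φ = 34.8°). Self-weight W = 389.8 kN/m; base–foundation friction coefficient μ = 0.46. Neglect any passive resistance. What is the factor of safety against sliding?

K_a = tan²(45° − 34.8°/2) = 0.2733.
P_a = ½K_aγH² = 0.5×0.2733×16.5×5.8² = 75.85 kN/m, acting at H/3 = 1.933 m above the base.
FS_sliding = μW / P_a = 0.46×389.8 / 75.85 = 2.364.

2.36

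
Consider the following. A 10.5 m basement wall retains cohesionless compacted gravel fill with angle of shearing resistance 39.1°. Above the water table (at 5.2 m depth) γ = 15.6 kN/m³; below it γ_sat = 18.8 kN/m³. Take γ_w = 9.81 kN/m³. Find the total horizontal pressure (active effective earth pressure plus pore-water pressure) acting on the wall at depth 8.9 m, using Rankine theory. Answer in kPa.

62.2 kPa

K_a = (1 − sin φ)/(1 + sin φ) = 0.2265.
γ' = 18.8 − 9.81 = 8.990 kN/m³.
Effective vertical stress at 8.9 m: σ'_v = 15.6×5.2 + 8.990×3.70 = 114.4 kPa.
σ'_h = K_a σ'_v = 0.2265 × 114.4 = 25.91 kPa; u = γ_w × 3.70 = 36.30 kPa.
Total σ_h = 25.91 + 36.30 = 62.20 kPa.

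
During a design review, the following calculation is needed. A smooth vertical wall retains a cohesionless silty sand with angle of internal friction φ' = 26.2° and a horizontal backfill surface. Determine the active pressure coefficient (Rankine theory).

0.387

K_a = tan²(45° − φ/2) = tan²(31.90°) = 0.3874.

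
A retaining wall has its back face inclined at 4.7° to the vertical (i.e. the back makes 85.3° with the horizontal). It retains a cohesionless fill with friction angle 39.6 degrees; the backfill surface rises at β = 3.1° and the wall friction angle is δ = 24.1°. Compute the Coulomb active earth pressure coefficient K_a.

0.244

K_a = sin²(α+φ) / [sin²α · sin(α−δ) · (1 + √{sin(φ+δ)sin(φ−β) / (sin(α−δ)sin(α+β))})²].
With α = 85.3°, φ = 39.6°, δ = 24.1°, β = 3.1°: K_a = 0.2438.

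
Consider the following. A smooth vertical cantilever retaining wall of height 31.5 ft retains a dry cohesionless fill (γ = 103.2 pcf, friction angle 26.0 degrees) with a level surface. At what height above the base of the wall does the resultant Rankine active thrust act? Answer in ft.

10.5 ft

K_a = 0.3905.
The pressure distribution is triangular, so the resultant acts at H/3 above the base = 31.5/3 = 10.50 ft.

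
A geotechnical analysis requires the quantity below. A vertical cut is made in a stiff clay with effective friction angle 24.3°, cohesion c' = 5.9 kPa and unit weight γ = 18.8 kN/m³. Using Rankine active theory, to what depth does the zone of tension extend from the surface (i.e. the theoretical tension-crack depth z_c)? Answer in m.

K_a = tan²(45° − 24.3°/2) = 0.4169; √K_a = 0.6457.
The active pressure is zero where K_a γ z = 2c√K_a, so z_c = 2c/(γ√K_a) = 2×5.9/(18.8×0.6457) = 0.9721 m.

0.972 m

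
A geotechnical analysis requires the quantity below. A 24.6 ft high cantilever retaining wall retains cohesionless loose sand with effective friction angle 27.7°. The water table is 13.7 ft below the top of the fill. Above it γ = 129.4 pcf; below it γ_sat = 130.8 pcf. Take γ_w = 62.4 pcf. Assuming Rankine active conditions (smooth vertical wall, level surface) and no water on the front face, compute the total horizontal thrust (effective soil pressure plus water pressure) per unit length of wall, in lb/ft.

K_a = tan²(45° − φ/2) = 0.3653.
γ' = 130.8 − 62.4 = 68.40 pcf. Depth below WT = 10.9 ft.
σ'_h at WT = K_a γ d_w = 647.7 psf; at base = 647.7 + K_a γ' × 10.9 = 920.0 psf.
P₁ (0–13.7 ft) = ½×647.7×13.7 = 4436. P₂ (13.7–24.6 ft) = ½(647.7+920.0)×10.9 = 8544.
P_w = ½ γ_w h₂² = 0.5×62.4×10.9² = 3707. Total = 4436+8544+3707 = 16690 lb/ft.

16700 lb/ft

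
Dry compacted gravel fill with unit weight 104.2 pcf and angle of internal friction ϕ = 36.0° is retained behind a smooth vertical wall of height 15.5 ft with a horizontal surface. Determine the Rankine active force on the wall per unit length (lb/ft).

3250 lb/ft

K_a = tan²(45° − φ/2) = 0.2596.
P_a = ½ K_a γ H² = 0.5 × 0.2596 × 104.2 × 15.5² = 3250 lb/ft.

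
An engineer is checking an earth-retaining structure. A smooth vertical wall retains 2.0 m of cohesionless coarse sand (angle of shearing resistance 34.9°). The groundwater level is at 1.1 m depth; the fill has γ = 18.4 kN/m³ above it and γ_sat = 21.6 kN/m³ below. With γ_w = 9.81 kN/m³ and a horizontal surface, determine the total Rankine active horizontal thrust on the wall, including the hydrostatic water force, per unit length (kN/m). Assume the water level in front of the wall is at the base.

13.3 kN/m

K_a = tan²(45° − φ/2) = 0.2721.
γ' = 21.6 − 9.81 = 11.79 kN/m³. Depth below WT = 0.9 m.
σ'_h at WT = K_a γ d_w = 5.508 kPa; at base = 5.508 + K_a γ' × 0.9 = 8.396 kPa.
P₁ (0–1.1 m) = ½×5.508×1.1 = 3.030. P₂ (1.1–2.0 m) = ½(5.508+8.396)×0.9 = 6.257.
P_w = ½ γ_w h₂² = 0.5×9.81×0.9² = 3.973. Total = 3.030+6.257+3.973 = 13.26 kN/m.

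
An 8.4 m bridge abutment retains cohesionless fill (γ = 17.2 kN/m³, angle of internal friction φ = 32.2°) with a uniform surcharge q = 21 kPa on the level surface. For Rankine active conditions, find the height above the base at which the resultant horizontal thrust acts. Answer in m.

K_a = 0.3047.
Triangular part P₁ = ½K_aγH² = 184.9 at H/3 = 2.800 m; rectangular part P₂ = K_a q H = 53.76 at H/2 = 4.200 m.
ȳ = (P₁·2.800 + P₂·4.200)/(P₁+P₂) = 3.115 m.

3.12 m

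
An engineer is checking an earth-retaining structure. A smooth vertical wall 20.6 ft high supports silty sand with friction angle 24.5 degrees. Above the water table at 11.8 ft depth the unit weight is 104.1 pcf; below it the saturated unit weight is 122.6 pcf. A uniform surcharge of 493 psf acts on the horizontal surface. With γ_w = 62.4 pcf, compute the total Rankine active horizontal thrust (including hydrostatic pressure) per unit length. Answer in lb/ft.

K_a = tan²(45° − φ/2) = 0.4137.
γ' = 122.6 − 62.4 = 60.20 pcf. h₂ = H − d_w = 8.8 ft.
σ'_h: at surface K_a·q = 204.0; at WT K_a(q+γd_w) = 712.2; at base K_a(q+γd_w+γ'h₂) = 931.4 psf.
P₁ = ½(204.0+712.2)×11.8 = 5405; P₂ = ½(712.2+931.4)×8.8 = 7232; P_w = ½γ_w h₂² = 2416.
Total = 5405+7232+2416 = 15050 lb/ft.

15100 lb/ft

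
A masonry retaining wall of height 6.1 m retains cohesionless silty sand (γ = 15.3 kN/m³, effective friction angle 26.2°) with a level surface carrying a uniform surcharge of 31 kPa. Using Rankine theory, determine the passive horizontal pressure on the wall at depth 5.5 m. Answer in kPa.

297 kPa

K_p = (1 + sin φ)/(1 − sin φ) = 2.581.
σ_v = γz + q = 15.3 × 5.5 + 31 = 115.2 kPa.
σ_h = K_p σ_v = 2.581 × 115.2 = 297.2 kPa.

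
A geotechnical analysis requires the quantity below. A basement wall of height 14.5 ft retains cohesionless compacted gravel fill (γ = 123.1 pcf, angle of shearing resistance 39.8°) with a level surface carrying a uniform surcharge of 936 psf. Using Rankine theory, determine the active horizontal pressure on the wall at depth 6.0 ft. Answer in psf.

K_a = (1 − sin φ)/(1 + sin φ) = 0.2194.
σ_v = γz + q = 123.1 × 6.0 + 936 = 1675 psf.
σ_h = K_a σ_v = 0.2194 × 1675 = 367.5 psf.

367 psf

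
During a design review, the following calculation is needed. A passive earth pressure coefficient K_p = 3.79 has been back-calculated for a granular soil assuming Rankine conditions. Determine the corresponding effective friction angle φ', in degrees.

K_p = (1+sin φ)/(1−sin φ) ⇒ sin φ = (K_p − 1)/(K_p + 1) = 0.5825.
φ = arcsin(0.5825) = 35.62°.

35.6°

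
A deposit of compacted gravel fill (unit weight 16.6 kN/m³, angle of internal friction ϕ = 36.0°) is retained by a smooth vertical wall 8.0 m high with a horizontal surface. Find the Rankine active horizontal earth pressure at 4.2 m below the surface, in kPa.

18.1 kPa

K_a = (1 − sin φ)/(1 + sin φ) = 0.2596.
σ_h = K_a γ z = 0.2596 × 16.6 × 4.2 = 18.10 kPa.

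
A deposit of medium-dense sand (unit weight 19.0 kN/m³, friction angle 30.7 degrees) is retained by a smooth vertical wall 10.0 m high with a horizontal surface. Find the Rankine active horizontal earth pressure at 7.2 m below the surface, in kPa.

K_a = (1 − sin φ)/(1 + sin φ) = 0.3240.
σ_h = K_a γ z = 0.3240 × 19.0 × 7.2 = 44.33 kPa.

44.3 kPa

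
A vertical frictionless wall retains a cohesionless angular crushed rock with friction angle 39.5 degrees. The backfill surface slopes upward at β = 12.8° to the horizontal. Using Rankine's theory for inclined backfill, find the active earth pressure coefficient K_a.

0.235

K_a = cos β · (cos β − √(cos²β − cos²φ)) / (cos β + √(cos²β − cos²φ)).
cos β = 0.9751, cos φ = 0.7716, √(cos²β − cos²φ) = 0.5962.
K_a = 0.9751 × (0.9751 − 0.5962)/(0.9751 + 0.5962) = 0.2351.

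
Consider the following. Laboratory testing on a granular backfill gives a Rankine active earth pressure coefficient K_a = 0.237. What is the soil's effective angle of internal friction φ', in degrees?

K_a = tan²(45° − φ/2) ⇒ 45° − φ/2 = arctan(√0.237) = 25.96°.
φ = 2(45° − 25.96°) = 38.08°.

38.1°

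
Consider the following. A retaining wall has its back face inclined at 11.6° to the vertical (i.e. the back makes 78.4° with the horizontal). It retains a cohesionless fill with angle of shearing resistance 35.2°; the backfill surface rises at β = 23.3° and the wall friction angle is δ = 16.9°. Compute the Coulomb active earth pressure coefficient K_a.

0.484

K_a = sin²(α+φ) / [sin²α · sin(α−δ) · (1 + √{sin(φ+δ)sin(φ−β) / (sin(α−δ)sin(α+β))})²].
With α = 78.4°, φ = 35.2°, δ = 16.9°, β = 23.3°: K_a = 0.4837.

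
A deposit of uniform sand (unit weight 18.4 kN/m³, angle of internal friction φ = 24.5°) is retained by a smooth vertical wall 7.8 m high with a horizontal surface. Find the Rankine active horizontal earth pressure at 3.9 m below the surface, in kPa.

K_a = (1 − sin φ)/(1 + sin φ) = 0.4137.
σ_h = K_a γ z = 0.4137 × 18.4 × 3.9 = 29.69 kPa.

29.7 kPa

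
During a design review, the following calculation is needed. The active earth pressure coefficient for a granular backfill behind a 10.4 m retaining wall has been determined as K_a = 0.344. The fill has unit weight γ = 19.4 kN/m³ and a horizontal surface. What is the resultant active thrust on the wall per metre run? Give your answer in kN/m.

361 kN/m

P = ½ K_a γ H² = 0.5 × 0.344 × 19.4 × 10.4² = 360.9 kN/m.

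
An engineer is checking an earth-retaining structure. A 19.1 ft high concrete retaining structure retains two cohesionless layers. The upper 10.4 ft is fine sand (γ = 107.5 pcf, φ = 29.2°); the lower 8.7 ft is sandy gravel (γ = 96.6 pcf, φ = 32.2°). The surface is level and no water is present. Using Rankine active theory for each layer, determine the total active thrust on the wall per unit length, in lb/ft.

6080 lb/ft

K_a1 = tan²(45°−29.2°/2) = 0.3442; K_a2 = tan²(45°−32.2°/2) = 0.3047.
Layer 1: σ at base = K_a1 γ₁ h₁ = 384.8 psf; P₁ = ½×384.8×10.4 = 2001.
Layer 2: σ_v at top = γ₁h₁ = 1118; σ_h top = K_a2×1118 = 340.7; σ_h base = K_a2×(1118+96.6×8.7) = 596.8.
P₂ = ½(340.7+596.8)×8.7 = 4078. Total P_a = 2001+4078 = 6079 lb/ft.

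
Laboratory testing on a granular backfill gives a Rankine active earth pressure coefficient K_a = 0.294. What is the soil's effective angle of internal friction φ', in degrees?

33.1°

K_a = tan²(45° − φ/2) ⇒ 45° − φ/2 = arctan(√0.294) = 28.47°.
φ = 2(45° − 28.47°) = 33.07°.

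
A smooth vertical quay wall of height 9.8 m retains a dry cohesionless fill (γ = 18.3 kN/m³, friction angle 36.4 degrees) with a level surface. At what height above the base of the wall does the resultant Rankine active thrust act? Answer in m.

3.27 m

K_a = 0.2552.
The pressure distribution is triangular, so the resultant acts at H/3 above the base = 9.8/3 = 3.267 m.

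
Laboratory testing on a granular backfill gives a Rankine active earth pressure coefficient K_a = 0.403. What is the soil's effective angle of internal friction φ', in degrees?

25.2°

K_a = tan²(45° − φ/2) ⇒ 45° − φ/2 = arctan(√0.403) = 32.41°.
φ = 2(45° − 32.41°) = 25.18°.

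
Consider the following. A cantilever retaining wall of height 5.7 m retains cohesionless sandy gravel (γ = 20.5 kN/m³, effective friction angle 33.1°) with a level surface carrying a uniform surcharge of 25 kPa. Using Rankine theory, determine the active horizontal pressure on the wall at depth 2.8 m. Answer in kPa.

K_a = (1 − sin φ)/(1 + sin φ) = 0.2936.
σ_v = γz + q = 20.5 × 2.8 + 25 = 82.40 kPa.
σ_h = K_a σ_v = 0.2936 × 82.40 = 24.19 kPa.

24.2 kPa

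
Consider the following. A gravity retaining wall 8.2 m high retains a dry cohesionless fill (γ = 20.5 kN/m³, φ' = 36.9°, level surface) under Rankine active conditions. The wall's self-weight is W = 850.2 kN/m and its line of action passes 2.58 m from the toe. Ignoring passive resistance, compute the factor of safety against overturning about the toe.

4.66

K_a = tan²(45° − 36.9°/2) = 0.2497.
P_a = ½K_aγH² = 0.5×0.2497×20.5×8.2² = 172.1 kN/m, acting at H/3 = 2.733 m above the base.
Overturning moment M_o = P_a × H/3 = 172.1 × 2.733 = 470.3.
Resisting moment M_r = W × 2.58 = 850.2 × 2.58 = 2194.
FS_overturning = M_r/M_o = 2194/470.3 = 4.664.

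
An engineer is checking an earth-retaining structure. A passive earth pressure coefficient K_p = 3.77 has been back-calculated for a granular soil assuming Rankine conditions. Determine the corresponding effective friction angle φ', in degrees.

35.5°

K_p = (1+sin φ)/(1−sin φ) ⇒ sin φ = (K_p − 1)/(K_p + 1) = 0.5807.
φ = arcsin(0.5807) = 35.50°.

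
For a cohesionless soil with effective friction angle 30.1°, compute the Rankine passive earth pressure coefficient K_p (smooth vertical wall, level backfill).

K_p = (1 + sin φ)/(1 − sin φ) = tan²(45° + 30.1°/2) = 3.012.

3.01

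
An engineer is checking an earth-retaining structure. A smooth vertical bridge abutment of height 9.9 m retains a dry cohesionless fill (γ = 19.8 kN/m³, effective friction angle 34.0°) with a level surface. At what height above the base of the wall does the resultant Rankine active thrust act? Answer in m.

3.30 m

K_a = 0.2827.
The pressure distribution is triangular, so the resultant acts at H/3 above the base = 9.9/3 = 3.300 m.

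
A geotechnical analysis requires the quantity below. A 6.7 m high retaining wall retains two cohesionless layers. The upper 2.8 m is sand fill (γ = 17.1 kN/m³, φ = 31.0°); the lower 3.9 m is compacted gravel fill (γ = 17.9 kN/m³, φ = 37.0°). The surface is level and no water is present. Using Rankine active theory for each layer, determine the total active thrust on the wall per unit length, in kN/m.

K_a1 = tan²(45°−31.0°/2) = 0.3201; K_a2 = tan²(45°−37.0°/2) = 0.2486.
Layer 1: σ at base = K_a1 γ₁ h₁ = 15.33 kPa; P₁ = ½×15.33×2.8 = 21.46.
Layer 2: σ_v at top = γ₁h₁ = 47.88; σ_h top = K_a2×47.88 = 11.90; σ_h base = K_a2×(47.88+17.9×3.9) = 29.26.
P₂ = ½(11.90+29.26)×3.9 = 80.26. Total P_a = 21.46+80.26 = 101.7 kN/m.

102 kN/m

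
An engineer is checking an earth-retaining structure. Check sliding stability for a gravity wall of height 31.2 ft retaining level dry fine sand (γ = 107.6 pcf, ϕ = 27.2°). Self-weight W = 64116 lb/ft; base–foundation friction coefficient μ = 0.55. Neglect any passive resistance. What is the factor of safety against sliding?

K_a = tan²(45° − 27.2°/2) = 0.3726.
P_a = ½K_aγH² = 0.5×0.3726×107.6×31.2² = 19510 lb/ft, acting at H/3 = 10.40 ft above the base.
FS_sliding = μW / P_a = 0.55×64116 / 19510 = 1.807.

1.81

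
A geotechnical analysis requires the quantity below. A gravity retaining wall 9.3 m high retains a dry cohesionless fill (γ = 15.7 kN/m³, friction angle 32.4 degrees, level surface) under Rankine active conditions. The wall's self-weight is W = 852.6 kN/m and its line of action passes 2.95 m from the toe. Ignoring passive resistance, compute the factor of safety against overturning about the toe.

K_a = tan²(45° − 32.4°/2) = 0.3022.
P_a = ½K_aγH² = 0.5×0.3022×15.7×9.3² = 205.2 kN/m, acting at H/3 = 3.100 m above the base.
Overturning moment M_o = P_a × H/3 = 205.2 × 3.100 = 636.1.
Resisting moment M_r = W × 2.95 = 852.6 × 2.95 = 2515.
FS_overturning = M_r/M_o = 2515/636.1 = 3.954.

3.95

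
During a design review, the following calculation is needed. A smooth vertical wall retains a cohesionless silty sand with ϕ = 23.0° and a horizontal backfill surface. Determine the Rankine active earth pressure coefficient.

0.438

K_a = tan²(45° − φ/2) = tan²(33.50°) = 0.4381.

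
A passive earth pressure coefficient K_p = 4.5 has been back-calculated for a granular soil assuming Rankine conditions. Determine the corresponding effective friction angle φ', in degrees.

39.5°

K_p = (1+sin φ)/(1−sin φ) ⇒ sin φ = (K_p − 1)/(K_p + 1) = 0.6364.
φ = arcsin(0.6364) = 39.52°.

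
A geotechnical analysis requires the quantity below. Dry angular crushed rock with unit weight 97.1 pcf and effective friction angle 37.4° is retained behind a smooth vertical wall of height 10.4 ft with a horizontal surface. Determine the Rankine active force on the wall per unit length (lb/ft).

1280 lb/ft

K_a = tan²(45° − φ/2) = 0.2443.
P_a = ½ K_a γ H² = 0.5 × 0.2443 × 97.1 × 10.4² = 1283 lb/ft.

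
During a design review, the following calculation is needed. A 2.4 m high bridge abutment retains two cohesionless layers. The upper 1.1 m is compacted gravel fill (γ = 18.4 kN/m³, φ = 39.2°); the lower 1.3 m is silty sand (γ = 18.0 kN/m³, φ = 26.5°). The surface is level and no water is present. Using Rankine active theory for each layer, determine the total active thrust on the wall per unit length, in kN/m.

18.4 kN/m

K_a1 = tan²(45°−39.2°/2) = 0.2255; K_a2 = tan²(45°−26.5°/2) = 0.3829.
Layer 1: σ at base = K_a1 γ₁ h₁ = 4.563 kPa; P₁ = ½×4.563×1.1 = 2.510.
Layer 2: σ_v at top = γ₁h₁ = 20.24; σ_h top = K_a2×20.24 = 7.751; σ_h base = K_a2×(20.24+18.0×1.3) = 16.71.
P₂ = ½(7.751+16.71)×1.3 = 15.90. Total P_a = 2.510+15.90 = 18.41 kN/m.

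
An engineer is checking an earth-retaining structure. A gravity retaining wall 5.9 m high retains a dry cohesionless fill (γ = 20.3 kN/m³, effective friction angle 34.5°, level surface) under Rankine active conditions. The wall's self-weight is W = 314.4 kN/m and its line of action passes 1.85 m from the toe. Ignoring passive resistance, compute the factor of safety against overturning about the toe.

3.02

K_a = tan²(45° − 34.5°/2) = 0.2768.
P_a = ½K_aγH² = 0.5×0.2768×20.3×5.9² = 97.80 kN/m, acting at H/3 = 1.967 m above the base.
Overturning moment M_o = P_a × H/3 = 97.80 × 1.967 = 192.3.
Resisting moment M_r = W × 1.85 = 314.4 × 1.85 = 581.6.
FS_overturning = M_r/M_o = 581.6/192.3 = 3.024.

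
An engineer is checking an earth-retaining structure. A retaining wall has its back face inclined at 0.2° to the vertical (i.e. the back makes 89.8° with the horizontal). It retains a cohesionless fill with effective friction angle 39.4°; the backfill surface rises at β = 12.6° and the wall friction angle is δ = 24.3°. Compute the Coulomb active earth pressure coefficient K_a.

K_a = sin²(α+φ) / [sin²α · sin(α−δ) · (1 + √{sin(φ+δ)sin(φ−β) / (sin(α−δ)sin(α+β))})²].
With α = 89.8°, φ = 39.4°, δ = 24.3°, β = 12.6°: K_a = 0.2354.

0.235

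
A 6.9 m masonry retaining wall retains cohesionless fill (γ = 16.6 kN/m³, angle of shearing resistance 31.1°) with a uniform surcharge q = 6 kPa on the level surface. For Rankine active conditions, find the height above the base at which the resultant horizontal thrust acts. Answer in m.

2.41 m

K_a = 0.3188.
Triangular part P₁ = ½K_aγH² = 126.0 at H/3 = 2.300 m; rectangular part P₂ = K_a q H = 13.20 at H/2 = 3.450 m.
ȳ = (P₁·2.300 + P₂·3.450)/(P₁+P₂) = 2.409 m.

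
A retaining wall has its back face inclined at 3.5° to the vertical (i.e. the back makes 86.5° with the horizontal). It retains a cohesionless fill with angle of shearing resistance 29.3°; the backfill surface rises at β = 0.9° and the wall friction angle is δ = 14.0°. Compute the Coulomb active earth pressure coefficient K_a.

K_a = sin²(α+φ) / [sin²α · sin(α−δ) · (1 + √{sin(φ+δ)sin(φ−β) / (sin(α−δ)sin(α+β))})²].
With α = 86.5°, φ = 29.3°, δ = 14.0°, β = 0.9°: K_a = 0.3395.

0.340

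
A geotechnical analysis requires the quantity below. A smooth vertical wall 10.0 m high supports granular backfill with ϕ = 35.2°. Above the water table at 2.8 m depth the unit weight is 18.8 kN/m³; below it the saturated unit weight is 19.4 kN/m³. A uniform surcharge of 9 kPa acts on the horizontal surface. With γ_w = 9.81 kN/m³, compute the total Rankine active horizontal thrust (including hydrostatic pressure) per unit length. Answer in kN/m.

K_a = tan²(45° − φ/2) = 0.2687.
γ' = 19.4 − 9.81 = 9.590 kN/m³. h₂ = H − d_w = 7.2 m.
σ'_h: at surface K_a·q = 2.418; at WT K_a(q+γd_w) = 16.56; at base K_a(q+γd_w+γ'h₂) = 35.11 kPa.
P₁ = ½(2.418+16.56)×2.8 = 26.57; P₂ = ½(16.56+35.11)×7.2 = 186.0; P_w = ½γ_w h₂² = 254.3.
Total = 26.57+186.0+254.3 = 466.9 kN/m.

467 kN/m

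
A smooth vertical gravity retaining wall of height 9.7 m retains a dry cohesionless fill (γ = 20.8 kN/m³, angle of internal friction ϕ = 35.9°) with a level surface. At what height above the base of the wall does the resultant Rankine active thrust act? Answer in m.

K_a = 0.2607.
The pressure distribution is triangular, so the resultant acts at H/3 above the base = 9.7/3 = 3.233 m.

3.23 m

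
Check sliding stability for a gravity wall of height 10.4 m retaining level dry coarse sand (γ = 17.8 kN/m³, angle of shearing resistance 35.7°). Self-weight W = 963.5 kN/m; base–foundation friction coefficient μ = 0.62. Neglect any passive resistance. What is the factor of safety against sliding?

2.36

K_a = tan²(45° − 35.7°/2) = 0.2630.
P_a = ½K_aγH² = 0.5×0.2630×17.8×10.4² = 253.2 kN/m, acting at H/3 = 3.467 m above the base.
FS_sliding = μW / P_a = 0.62×963.5 / 253.2 = 2.360.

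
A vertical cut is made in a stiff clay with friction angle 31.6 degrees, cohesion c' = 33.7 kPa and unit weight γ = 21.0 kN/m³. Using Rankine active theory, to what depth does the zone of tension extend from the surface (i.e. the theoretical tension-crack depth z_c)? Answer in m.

K_a = tan²(45° − 31.6°/2) = 0.3123; √K_a = 0.5589.
The active pressure is zero where K_a γ z = 2c√K_a, so z_c = 2c/(γ√K_a) = 2×33.7/(21.0×0.5589) = 5.743 m.

5.74 m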